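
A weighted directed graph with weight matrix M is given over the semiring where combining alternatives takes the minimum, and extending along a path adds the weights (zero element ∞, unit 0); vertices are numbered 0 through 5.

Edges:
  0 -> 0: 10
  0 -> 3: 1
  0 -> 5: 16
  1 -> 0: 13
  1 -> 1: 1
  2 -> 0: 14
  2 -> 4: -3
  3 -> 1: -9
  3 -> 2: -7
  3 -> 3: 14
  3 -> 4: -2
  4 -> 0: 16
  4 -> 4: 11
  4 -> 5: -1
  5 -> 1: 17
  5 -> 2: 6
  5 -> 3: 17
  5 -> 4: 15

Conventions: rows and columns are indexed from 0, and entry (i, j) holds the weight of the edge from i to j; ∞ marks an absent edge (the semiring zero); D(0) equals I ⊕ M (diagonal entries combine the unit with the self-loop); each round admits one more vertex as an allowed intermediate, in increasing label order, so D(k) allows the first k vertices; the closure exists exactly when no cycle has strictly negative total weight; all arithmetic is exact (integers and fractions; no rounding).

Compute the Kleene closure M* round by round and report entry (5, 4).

D(0):
  [0, ∞, ∞, 1, ∞, 16]
  [13, 0, ∞, ∞, ∞, ∞]
  [14, ∞, 0, ∞, -3, ∞]
  [∞, -9, -7, 0, -2, ∞]
  [16, ∞, ∞, ∞, 0, -1]
  [∞, 17, 6, 17, 15, 0]
D(1):
  [0, ∞, ∞, 1, ∞, 16]
  [13, 0, ∞, 14, ∞, 29]
  [14, ∞, 0, 15, -3, 30]
  [∞, -9, -7, 0, -2, ∞]
  [16, ∞, ∞, 17, 0, -1]
  [∞, 17, 6, 17, 15, 0]
D(2):
  [0, ∞, ∞, 1, ∞, 16]
  [13, 0, ∞, 14, ∞, 29]
  [14, ∞, 0, 15, -3, 30]
  [4, -9, -7, 0, -2, 20]
  [16, ∞, ∞, 17, 0, -1]
  [30, 17, 6, 17, 15, 0]
D(3):
  [0, ∞, ∞, 1, ∞, 16]
  [13, 0, ∞, 14, ∞, 29]
  [14, ∞, 0, 15, -3, 30]
  [4, -9, -7, 0, -10, 20]
  [16, ∞, ∞, 17, 0, -1]
  [20, 17, 6, 17, 3, 0]
D(4):
  [0, -8, -6, 1, -9, 16]
  [13, 0, 7, 14, 4, 29]
  [14, 6, 0, 15, -3, 30]
  [4, -9, -7, 0, -10, 20]
  [16, 8, 10, 17, 0, -1]
  [20, 8, 6, 17, 3, 0]
D(5):
  [0, -8, -6, 1, -9, -10]
  [13, 0, 7, 14, 4, 3]
  [13, 5, 0, 14, -3, -4]
  [4, -9, -7, 0, -10, -11]
  [16, 8, 10, 17, 0, -1]
  [19, 8, 6, 17, 3, 0]
D(6):
  [0, -8, -6, 1, -9, -10]
  [13, 0, 7, 14, 4, 3]
  [13, 4, 0, 13, -3, -4]
  [4, -9, -7, 0, -10, -11]
  [16, 7, 5, 16, 0, -1]
  [19, 8, 6, 17, 3, 0]
Answer: M*[5][4] = 3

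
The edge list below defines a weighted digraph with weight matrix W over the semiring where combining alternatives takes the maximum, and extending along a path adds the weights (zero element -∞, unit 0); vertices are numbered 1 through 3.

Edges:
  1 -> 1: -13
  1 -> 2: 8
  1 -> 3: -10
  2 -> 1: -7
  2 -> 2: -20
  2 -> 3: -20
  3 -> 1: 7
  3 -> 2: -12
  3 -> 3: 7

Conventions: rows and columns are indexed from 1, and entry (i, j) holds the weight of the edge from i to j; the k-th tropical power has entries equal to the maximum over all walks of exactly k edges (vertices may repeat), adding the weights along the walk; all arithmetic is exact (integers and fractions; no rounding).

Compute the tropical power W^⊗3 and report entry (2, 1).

W^⊗2:
  [1, -5, -3]
  [-13, 1, -13]
  [14, 15, 14]
W^⊗3:
  [4, 9, 4]
  [-6, -5, -6]
  [21, 22, 21]
Key observation: the optimum is the walk 2->1->2->1, with weight (-7) + 8 + (-7) = -6.
Optimal value attained by: walk 2->1->2->1.
Answer: (W^⊗3)[2][1] = -6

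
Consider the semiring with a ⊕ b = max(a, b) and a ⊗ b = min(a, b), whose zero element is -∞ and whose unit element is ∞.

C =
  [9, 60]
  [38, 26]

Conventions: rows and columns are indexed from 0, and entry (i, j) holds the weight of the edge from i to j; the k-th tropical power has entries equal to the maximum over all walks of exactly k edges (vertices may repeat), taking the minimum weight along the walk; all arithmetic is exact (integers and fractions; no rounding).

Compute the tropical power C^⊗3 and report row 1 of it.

C^⊗2:
  [38, 26]
  [26, 38]
C^⊗3:
  [26, 38]
  [38, 26]
Answer: row 1 of C^⊗3 = [38, 26]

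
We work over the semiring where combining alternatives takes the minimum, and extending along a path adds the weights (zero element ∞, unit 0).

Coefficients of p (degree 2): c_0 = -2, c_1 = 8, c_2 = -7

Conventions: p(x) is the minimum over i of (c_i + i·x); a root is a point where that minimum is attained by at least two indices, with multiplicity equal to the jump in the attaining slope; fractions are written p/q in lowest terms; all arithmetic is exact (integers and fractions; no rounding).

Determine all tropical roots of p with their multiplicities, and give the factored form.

hull edge (i=0, c=-2) to (i=2, c=-7): slope -5/2, span 2
Factored form: p(x) = -7 ⊗ (x ⊕ 5/2) ⊗ (x ⊕ 5/2)
Answer: roots = 5/2 (mult 2)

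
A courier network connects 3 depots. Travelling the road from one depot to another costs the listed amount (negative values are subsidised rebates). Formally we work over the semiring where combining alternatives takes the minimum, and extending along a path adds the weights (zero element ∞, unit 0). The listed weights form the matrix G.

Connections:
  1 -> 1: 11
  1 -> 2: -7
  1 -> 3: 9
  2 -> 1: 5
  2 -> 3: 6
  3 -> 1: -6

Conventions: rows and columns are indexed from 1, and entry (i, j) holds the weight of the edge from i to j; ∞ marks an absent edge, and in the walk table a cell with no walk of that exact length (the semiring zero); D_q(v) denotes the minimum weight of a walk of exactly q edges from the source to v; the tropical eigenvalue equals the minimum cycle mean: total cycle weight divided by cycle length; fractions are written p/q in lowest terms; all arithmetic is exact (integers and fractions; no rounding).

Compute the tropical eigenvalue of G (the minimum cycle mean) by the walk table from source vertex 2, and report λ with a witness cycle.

q=0: [∞, 0, ∞]
q=1: [5, ∞, 6]
q=2: [0, -2, 14]
q=3: [3, -7, 4]
Optimal cycle mean attained by: cycle 1->2->3->1, total (-7) + 6 + (-6), length 3.
Answer: λ = -7/3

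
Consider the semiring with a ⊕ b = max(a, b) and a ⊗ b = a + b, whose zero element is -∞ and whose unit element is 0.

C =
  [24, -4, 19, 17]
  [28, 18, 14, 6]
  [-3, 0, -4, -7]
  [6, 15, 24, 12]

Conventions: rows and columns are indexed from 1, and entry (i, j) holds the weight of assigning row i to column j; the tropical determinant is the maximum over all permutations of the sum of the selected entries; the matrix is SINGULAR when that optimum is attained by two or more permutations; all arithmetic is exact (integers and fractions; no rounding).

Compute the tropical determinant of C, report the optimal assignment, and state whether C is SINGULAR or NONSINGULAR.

σ = (1, 2, 3, 4): 24 + 18 + (-4) + 12 = 50
σ = (1, 2, 4, 3): 24 + 18 + (-7) + 24 = 59
σ = (1, 3, 2, 4): 24 + 14 + 0 + 12 = 50
σ = (1, 3, 4, 2): 24 + 14 + (-7) + 15 = 46
σ = (1, 4, 2, 3): 24 + 6 + 0 + 24 = 54
σ = (1, 4, 3, 2): 24 + 6 + (-4) + 15 = 41
σ = (2, 1, 3, 4): (-4) + 28 + (-4) + 12 = 32
σ = (2, 1, 4, 3): (-4) + 28 + (-7) + 24 = 41
σ = (2, 3, 1, 4): (-4) + 14 + (-3) + 12 = 19
σ = (2, 3, 4, 1): (-4) + 14 + (-7) + 6 = 9
σ = (2, 4, 1, 3): (-4) + 6 + (-3) + 24 = 23
σ = (2, 4, 3, 1): (-4) + 6 + (-4) + 6 = 4
σ = (3, 1, 2, 4): 19 + 28 + 0 + 12 = 59
σ = (3, 1, 4, 2): 19 + 28 + (-7) + 15 = 55
σ = (3, 2, 1, 4): 19 + 18 + (-3) + 12 = 46
σ = (3, 2, 4, 1): 19 + 18 + (-7) + 6 = 36
σ = (3, 4, 1, 2): 19 + 6 + (-3) + 15 = 37
σ = (3, 4, 2, 1): 19 + 6 + 0 + 6 = 31
σ = (4, 1, 2, 3): 17 + 28 + 0 + 24 = 69
σ = (4, 1, 3, 2): 17 + 28 + (-4) + 15 = 56
σ = (4, 2, 1, 3): 17 + 18 + (-3) + 24 = 56
σ = (4, 2, 3, 1): 17 + 18 + (-4) + 6 = 37
σ = (4, 3, 1, 2): 17 + 14 + (-3) + 15 = 43
σ = (4, 3, 2, 1): 17 + 14 + 0 + 6 = 37
Optimal value attained by: σ = (4, 1, 2, 3).
Answer: det⊕(C) = 69; verdict: NONSINGULAR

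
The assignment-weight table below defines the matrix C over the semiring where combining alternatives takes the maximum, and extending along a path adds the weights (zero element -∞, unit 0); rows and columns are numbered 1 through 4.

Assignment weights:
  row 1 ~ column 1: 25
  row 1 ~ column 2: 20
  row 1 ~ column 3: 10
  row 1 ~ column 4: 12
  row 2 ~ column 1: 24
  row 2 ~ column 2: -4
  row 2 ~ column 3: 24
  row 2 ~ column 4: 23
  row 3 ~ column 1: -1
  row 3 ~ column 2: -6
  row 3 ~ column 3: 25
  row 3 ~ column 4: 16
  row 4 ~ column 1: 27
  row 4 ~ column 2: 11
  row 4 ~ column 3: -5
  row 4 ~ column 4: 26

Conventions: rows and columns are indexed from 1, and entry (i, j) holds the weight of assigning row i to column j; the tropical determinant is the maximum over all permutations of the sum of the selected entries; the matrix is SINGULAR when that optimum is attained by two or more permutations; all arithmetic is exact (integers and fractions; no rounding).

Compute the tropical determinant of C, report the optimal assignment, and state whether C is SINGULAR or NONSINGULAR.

σ = (1, 2, 3, 4): 25 + (-4) + 25 + 26 = 72
σ = (1, 2, 4, 3): 25 + (-4) + 16 + (-5) = 32
σ = (1, 3, 2, 4): 25 + 24 + (-6) + 26 = 69
σ = (1, 3, 4, 2): 25 + 24 + 16 + 11 = 76
σ = (1, 4, 2, 3): 25 + 23 + (-6) + (-5) = 37
σ = (1, 4, 3, 2): 25 + 23 + 25 + 11 = 84
σ = (2, 1, 3, 4): 20 + 24 + 25 + 26 = 95
σ = (2, 1, 4, 3): 20 + 24 + 16 + (-5) = 55
σ = (2, 3, 1, 4): 20 + 24 + (-1) + 26 = 69
σ = (2, 3, 4, 1): 20 + 24 + 16 + 27 = 87
σ = (2, 4, 1, 3): 20 + 23 + (-1) + (-5) = 37
σ = (2, 4, 3, 1): 20 + 23 + 25 + 27 = 95
σ = (3, 1, 2, 4): 10 + 24 + (-6) + 26 = 54
σ = (3, 1, 4, 2): 10 + 24 + 16 + 11 = 61
σ = (3, 2, 1, 4): 10 + (-4) + (-1) + 26 = 31
σ = (3, 2, 4, 1): 10 + (-4) + 16 + 27 = 49
σ = (3, 4, 1, 2): 10 + 23 + (-1) + 11 = 43
σ = (3, 4, 2, 1): 10 + 23 + (-6) + 27 = 54
σ = (4, 1, 2, 3): 12 + 24 + (-6) + (-5) = 25
σ = (4, 1, 3, 2): 12 + 24 + 25 + 11 = 72
σ = (4, 2, 1, 3): 12 + (-4) + (-1) + (-5) = 2
σ = (4, 2, 3, 1): 12 + (-4) + 25 + 27 = 60
σ = (4, 3, 1, 2): 12 + 24 + (-1) + 11 = 46
σ = (4, 3, 2, 1): 12 + 24 + (-6) + 27 = 57
Optimal value attained by: σ = (2, 1, 3, 4).
Answer: det⊕(C) = 95; verdict: SINGULAR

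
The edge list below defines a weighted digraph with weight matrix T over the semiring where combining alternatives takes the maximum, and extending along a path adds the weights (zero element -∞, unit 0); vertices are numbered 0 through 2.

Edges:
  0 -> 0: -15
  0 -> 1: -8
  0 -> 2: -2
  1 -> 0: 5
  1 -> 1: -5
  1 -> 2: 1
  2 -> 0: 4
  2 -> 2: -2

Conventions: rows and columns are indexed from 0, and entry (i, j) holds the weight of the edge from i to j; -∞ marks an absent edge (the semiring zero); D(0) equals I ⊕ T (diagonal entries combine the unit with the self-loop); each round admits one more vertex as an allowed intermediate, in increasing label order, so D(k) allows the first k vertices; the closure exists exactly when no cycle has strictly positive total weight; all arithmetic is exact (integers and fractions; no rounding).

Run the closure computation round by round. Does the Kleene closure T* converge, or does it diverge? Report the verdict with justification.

D(0):
  [0, -8, -2]
  [5, 0, 1]
  [4, -∞, 0]
Detection: at round 1, diagonal entry (2, 2) turns strictly positive.
Key observation: the cycle 2->0->2 has total weight 4 + (-2), which is strictly positive.
Answer: DIVERGES — positive cycle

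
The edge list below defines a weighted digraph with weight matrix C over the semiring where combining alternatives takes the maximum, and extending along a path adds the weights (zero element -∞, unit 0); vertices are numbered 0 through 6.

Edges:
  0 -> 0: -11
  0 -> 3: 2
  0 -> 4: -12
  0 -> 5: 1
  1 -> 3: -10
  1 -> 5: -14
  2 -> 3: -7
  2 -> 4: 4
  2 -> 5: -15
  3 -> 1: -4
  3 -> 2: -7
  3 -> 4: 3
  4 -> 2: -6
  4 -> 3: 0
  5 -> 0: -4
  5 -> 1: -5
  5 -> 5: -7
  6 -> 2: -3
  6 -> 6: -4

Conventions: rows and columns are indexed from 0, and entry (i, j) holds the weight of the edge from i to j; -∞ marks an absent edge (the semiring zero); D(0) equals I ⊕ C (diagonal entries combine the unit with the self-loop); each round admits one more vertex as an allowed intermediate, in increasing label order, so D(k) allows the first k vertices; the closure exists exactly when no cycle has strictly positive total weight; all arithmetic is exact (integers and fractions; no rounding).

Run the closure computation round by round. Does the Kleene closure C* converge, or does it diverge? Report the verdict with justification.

D(0):
  [0, -∞, -∞, 2, -12, 1, -∞]
  [-∞, 0, -∞, -10, -∞, -14, -∞]
  [-∞, -∞, 0, -7, 4, -15, -∞]
  [-∞, -4, -7, 0, 3, -∞, -∞]
  [-∞, -∞, -6, 0, 0, -∞, -∞]
  [-4, -5, -∞, -∞, -∞, 0, -∞]
  [-∞, -∞, -3, -∞, -∞, -∞, 0]
D(1):
  [0, -∞, -∞, 2, -12, 1, -∞]
  [-∞, 0, -∞, -10, -∞, -14, -∞]
  [-∞, -∞, 0, -7, 4, -15, -∞]
  [-∞, -4, -7, 0, 3, -∞, -∞]
  [-∞, -∞, -6, 0, 0, -∞, -∞]
  [-4, -5, -∞, -2, -16, 0, -∞]
  [-∞, -∞, -3, -∞, -∞, -∞, 0]
D(2):
  [0, -∞, -∞, 2, -12, 1, -∞]
  [-∞, 0, -∞, -10, -∞, -14, -∞]
  [-∞, -∞, 0, -7, 4, -15, -∞]
  [-∞, -4, -7, 0, 3, -18, -∞]
  [-∞, -∞, -6, 0, 0, -∞, -∞]
  [-4, -5, -∞, -2, -16, 0, -∞]
  [-∞, -∞, -3, -∞, -∞, -∞, 0]
D(3):
  [0, -∞, -∞, 2, -12, 1, -∞]
  [-∞, 0, -∞, -10, -∞, -14, -∞]
  [-∞, -∞, 0, -7, 4, -15, -∞]
  [-∞, -4, -7, 0, 3, -18, -∞]
  [-∞, -∞, -6, 0, 0, -21, -∞]
  [-4, -5, -∞, -2, -16, 0, -∞]
  [-∞, -∞, -3, -10, 1, -18, 0]
Detection: at round 4, diagonal entry (4, 4) turns strictly positive.
Key observation: the cycle 4->3->4 has total weight 0 + 3, which is strictly positive.
Answer: DIVERGES — positive cycle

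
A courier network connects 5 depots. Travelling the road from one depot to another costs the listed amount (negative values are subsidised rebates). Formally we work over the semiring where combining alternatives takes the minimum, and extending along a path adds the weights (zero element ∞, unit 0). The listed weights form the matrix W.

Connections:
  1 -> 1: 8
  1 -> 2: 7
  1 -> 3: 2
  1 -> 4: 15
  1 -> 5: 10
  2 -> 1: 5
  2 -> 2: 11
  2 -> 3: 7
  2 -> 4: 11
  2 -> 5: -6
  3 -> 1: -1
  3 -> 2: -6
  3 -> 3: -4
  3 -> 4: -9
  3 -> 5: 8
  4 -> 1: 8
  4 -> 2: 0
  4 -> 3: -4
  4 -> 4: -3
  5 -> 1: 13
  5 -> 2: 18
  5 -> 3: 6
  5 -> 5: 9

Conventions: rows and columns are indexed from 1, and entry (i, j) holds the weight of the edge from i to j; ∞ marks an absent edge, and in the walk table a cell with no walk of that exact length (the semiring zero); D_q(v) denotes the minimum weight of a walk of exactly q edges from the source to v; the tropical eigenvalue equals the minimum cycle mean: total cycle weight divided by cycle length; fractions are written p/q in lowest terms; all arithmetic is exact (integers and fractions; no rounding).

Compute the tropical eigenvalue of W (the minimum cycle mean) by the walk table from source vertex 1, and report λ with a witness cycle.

q=0: [0, ∞, ∞, ∞, ∞]
q=1: [8, 7, 2, 15, 10]
q=2: [1, -4, -2, -7, 1]
q=3: [-3, -8, -11, -11, -10]
q=4: [-12, -17, -15, -20, -14]
q=5: [-16, -21, -24, -24, -23]
Optimal cycle mean attained by: cycle 3->4->3, total (-9) + (-4), length 2.
Answer: λ = -13/2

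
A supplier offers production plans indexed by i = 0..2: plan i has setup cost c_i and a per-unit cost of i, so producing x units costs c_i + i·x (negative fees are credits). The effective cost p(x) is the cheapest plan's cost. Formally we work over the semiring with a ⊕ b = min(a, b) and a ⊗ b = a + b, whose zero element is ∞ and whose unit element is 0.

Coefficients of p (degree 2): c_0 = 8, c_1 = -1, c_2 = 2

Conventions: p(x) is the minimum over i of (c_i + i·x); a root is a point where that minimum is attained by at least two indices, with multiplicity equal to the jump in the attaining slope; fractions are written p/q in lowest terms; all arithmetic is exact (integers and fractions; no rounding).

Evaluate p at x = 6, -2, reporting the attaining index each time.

p(6) = min(8+0·6=8, -1+1·6=5, 2+2·6=14) = 5 (attained by i=1)
p(-2) = min(8+0·(-2)=8, -1+1·(-2)=-3, 2+2·(-2)=-2) = -3 (attained by i=1)
Answer: p(6) = 5; p(-2) = -3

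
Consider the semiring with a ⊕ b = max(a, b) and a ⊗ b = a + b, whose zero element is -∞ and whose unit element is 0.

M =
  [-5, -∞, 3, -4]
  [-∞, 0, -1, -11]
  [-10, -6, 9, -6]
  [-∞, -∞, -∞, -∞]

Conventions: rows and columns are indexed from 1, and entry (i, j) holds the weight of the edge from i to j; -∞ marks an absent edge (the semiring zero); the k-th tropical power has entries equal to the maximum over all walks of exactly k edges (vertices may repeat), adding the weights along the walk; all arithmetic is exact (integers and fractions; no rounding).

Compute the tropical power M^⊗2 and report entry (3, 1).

M^⊗2:
  [-7, -3, 12, -3]
  [-11, 0, 8, -7]
  [-1, 3, 18, 3]
  [-∞, -∞, -∞, -∞]
Key observation: the optimum is the walk 3->3->1, with weight 9 + (-10) = -1.
Optimal value attained by: walk 3->3->1.
Answer: (M^⊗2)[3][1] = -1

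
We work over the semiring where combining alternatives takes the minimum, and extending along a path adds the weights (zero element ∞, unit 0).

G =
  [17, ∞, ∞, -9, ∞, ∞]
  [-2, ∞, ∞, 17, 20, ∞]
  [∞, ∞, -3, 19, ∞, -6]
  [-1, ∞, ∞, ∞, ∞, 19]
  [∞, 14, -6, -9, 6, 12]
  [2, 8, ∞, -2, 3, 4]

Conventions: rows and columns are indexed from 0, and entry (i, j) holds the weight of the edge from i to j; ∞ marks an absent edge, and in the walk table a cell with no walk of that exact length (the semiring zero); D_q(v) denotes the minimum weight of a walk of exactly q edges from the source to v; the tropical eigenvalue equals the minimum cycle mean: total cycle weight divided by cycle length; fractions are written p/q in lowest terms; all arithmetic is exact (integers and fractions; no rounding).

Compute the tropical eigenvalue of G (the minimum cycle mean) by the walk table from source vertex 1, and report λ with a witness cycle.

q=0: [∞, 0, ∞, ∞, ∞, ∞]
q=1: [-2, ∞, ∞, 17, 20, ∞]
q=2: [15, 34, 14, -11, 26, 32]
q=3: [-12, 40, 11, 6, 32, 8]
q=4: [5, 16, 8, -21, 11, 5]
q=5: [-22, 13, 5, -4, 8, -2]
q=6: [-5, 6, 2, -31, 1, -1]
Optimal cycle mean attained by: cycle 0->3->0, total (-9) + (-1), length 2.
Answer: λ = -5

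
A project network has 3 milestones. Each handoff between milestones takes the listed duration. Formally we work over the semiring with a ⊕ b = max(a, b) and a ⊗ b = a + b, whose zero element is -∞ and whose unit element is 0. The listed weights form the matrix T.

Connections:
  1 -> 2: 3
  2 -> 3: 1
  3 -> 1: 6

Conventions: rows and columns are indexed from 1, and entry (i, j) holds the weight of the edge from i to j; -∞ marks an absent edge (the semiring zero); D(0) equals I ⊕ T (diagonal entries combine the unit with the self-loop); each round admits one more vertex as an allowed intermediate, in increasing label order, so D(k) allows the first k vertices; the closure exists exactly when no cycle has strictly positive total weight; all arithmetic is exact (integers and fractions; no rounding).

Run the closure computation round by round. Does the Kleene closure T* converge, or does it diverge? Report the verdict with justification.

D(0):
  [0, 3, -∞]
  [-∞, 0, 1]
  [6, -∞, 0]
D(1):
  [0, 3, -∞]
  [-∞, 0, 1]
  [6, 9, 0]
Detection: at round 2, diagonal entry (3, 3) turns strictly positive.
Key observation: the cycle 3->1->2->3 has total weight 6 + 3 + 1, which is strictly positive.
Answer: DIVERGES — positive cycle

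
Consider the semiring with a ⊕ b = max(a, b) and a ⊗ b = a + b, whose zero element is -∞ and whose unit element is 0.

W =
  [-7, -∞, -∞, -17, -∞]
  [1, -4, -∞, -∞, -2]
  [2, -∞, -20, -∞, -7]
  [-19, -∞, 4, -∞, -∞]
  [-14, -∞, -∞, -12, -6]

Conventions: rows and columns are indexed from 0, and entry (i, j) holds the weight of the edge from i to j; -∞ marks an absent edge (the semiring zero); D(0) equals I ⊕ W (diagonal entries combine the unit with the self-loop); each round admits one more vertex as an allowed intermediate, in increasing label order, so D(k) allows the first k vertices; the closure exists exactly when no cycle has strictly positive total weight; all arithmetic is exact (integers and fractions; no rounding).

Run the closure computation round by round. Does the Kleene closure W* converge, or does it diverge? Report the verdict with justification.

D(0):
  [0, -∞, -∞, -17, -∞]
  [1, 0, -∞, -∞, -2]
  [2, -∞, 0, -∞, -7]
  [-19, -∞, 4, 0, -∞]
  [-14, -∞, -∞, -12, 0]
D(1):
  [0, -∞, -∞, -17, -∞]
  [1, 0, -∞, -16, -2]
  [2, -∞, 0, -15, -7]
  [-19, -∞, 4, 0, -∞]
  [-14, -∞, -∞, -12, 0]
D(2):
  [0, -∞, -∞, -17, -∞]
  [1, 0, -∞, -16, -2]
  [2, -∞, 0, -15, -7]
  [-19, -∞, 4, 0, -∞]
  [-14, -∞, -∞, -12, 0]
D(3):
  [0, -∞, -∞, -17, -∞]
  [1, 0, -∞, -16, -2]
  [2, -∞, 0, -15, -7]
  [6, -∞, 4, 0, -3]
  [-14, -∞, -∞, -12, 0]
D(4):
  [0, -∞, -13, -17, -20]
  [1, 0, -12, -16, -2]
  [2, -∞, 0, -15, -7]
  [6, -∞, 4, 0, -3]
  [-6, -∞, -8, -12, 0]
D(5):
  [0, -∞, -13, -17, -20]
  [1, 0, -10, -14, -2]
  [2, -∞, 0, -15, -7]
  [6, -∞, 4, 0, -3]
  [-6, -∞, -8, -12, 0]
Key observation: every diagonal entry stays at the unit through all rounds, so no improving cycle exists.
Answer: CONVERGES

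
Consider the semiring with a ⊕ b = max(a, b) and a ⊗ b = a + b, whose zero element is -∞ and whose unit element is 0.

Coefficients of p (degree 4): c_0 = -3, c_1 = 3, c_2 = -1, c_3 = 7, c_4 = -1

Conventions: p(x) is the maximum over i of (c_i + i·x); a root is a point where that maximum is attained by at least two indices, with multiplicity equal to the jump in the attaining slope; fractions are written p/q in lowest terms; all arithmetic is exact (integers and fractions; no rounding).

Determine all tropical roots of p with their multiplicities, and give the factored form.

hull edge (i=0, c=-3) to (i=1, c=3): slope 6, span 1
hull edge (i=1, c=3) to (i=3, c=7): slope 2, span 2
hull edge (i=3, c=7) to (i=4, c=-1): slope -8, span 1
Factored form: p(x) = -1 ⊗ (x ⊕ (-6)) ⊗ (x ⊕ (-2)) ⊗ (x ⊕ (-2)) ⊗ (x ⊕ 8)
Answer: roots = -6 (mult 1), -2 (mult 2), 8 (mult 1)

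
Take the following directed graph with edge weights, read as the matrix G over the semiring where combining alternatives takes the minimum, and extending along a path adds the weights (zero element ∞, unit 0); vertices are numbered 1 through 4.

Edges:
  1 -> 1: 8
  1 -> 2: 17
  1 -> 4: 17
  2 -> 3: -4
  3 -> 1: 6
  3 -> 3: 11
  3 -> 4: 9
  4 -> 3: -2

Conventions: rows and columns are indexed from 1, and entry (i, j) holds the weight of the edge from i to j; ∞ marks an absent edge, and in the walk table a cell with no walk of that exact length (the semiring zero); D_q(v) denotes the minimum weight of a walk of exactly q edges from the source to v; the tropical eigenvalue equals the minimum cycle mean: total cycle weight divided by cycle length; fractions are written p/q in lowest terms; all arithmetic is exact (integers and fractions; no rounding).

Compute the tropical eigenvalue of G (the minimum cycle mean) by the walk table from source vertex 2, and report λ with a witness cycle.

q=0: [∞, 0, ∞, ∞]
q=1: [∞, ∞, -4, ∞]
q=2: [2, ∞, 7, 5]
q=3: [10, 19, 3, 16]
q=4: [9, 27, 14, 12]
Optimal cycle mean attained by: cycle 3->4->3, total 9 + (-2), length 2.
Answer: λ = 7/2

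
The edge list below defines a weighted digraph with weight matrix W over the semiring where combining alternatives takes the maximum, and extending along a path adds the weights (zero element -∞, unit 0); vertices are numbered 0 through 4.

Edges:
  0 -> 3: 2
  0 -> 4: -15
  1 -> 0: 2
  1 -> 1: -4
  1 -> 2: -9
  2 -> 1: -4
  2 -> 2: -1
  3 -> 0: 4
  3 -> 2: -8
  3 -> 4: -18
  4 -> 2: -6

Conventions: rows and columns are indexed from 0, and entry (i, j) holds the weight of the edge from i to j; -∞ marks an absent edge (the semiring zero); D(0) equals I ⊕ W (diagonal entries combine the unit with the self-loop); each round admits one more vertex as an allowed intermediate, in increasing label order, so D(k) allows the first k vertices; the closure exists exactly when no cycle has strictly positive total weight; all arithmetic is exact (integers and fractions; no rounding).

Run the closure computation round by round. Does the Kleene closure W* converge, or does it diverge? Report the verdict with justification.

D(0):
  [0, -∞, -∞, 2, -15]
  [2, 0, -9, -∞, -∞]
  [-∞, -4, 0, -∞, -∞]
  [4, -∞, -8, 0, -18]
  [-∞, -∞, -6, -∞, 0]
Detection: at round 1, diagonal entry (3, 3) turns strictly positive.
Key observation: the cycle 3->0->3 has total weight 4 + 2, which is strictly positive.
Answer: DIVERGES — positive cycle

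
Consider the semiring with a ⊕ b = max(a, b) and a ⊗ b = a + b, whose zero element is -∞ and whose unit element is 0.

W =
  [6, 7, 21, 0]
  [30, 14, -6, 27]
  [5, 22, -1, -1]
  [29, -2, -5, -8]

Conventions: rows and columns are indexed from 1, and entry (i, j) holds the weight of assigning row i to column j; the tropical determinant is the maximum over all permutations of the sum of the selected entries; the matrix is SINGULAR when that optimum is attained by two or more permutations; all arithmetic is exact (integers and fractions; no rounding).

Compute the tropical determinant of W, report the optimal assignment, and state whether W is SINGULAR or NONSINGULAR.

σ = (1, 2, 3, 4): 6 + 14 + (-1) + (-8) = 11
σ = (1, 2, 4, 3): 6 + 14 + (-1) + (-5) = 14
σ = (1, 3, 2, 4): 6 + (-6) + 22 + (-8) = 14
σ = (1, 3, 4, 2): 6 + (-6) + (-1) + (-2) = -3
σ = (1, 4, 2, 3): 6 + 27 + 22 + (-5) = 50
σ = (1, 4, 3, 2): 6 + 27 + (-1) + (-2) = 30
σ = (2, 1, 3, 4): 7 + 30 + (-1) + (-8) = 28
σ = (2, 1, 4, 3): 7 + 30 + (-1) + (-5) = 31
σ = (2, 3, 1, 4): 7 + (-6) + 5 + (-8) = -2
σ = (2, 3, 4, 1): 7 + (-6) + (-1) + 29 = 29
σ = (2, 4, 1, 3): 7 + 27 + 5 + (-5) = 34
σ = (2, 4, 3, 1): 7 + 27 + (-1) + 29 = 62
σ = (3, 1, 2, 4): 21 + 30 + 22 + (-8) = 65
σ = (3, 1, 4, 2): 21 + 30 + (-1) + (-2) = 48
σ = (3, 2, 1, 4): 21 + 14 + 5 + (-8) = 32
σ = (3, 2, 4, 1): 21 + 14 + (-1) + 29 = 63
σ = (3, 4, 1, 2): 21 + 27 + 5 + (-2) = 51
σ = (3, 4, 2, 1): 21 + 27 + 22 + 29 = 99
σ = (4, 1, 2, 3): 0 + 30 + 22 + (-5) = 47
σ = (4, 1, 3, 2): 0 + 30 + (-1) + (-2) = 27
σ = (4, 2, 1, 3): 0 + 14 + 5 + (-5) = 14
σ = (4, 2, 3, 1): 0 + 14 + (-1) + 29 = 42
σ = (4, 3, 1, 2): 0 + (-6) + 5 + (-2) = -3
σ = (4, 3, 2, 1): 0 + (-6) + 22 + 29 = 45
Optimal value attained by: σ = (3, 4, 2, 1).
Answer: det⊕(W) = 99; verdict: NONSINGULAR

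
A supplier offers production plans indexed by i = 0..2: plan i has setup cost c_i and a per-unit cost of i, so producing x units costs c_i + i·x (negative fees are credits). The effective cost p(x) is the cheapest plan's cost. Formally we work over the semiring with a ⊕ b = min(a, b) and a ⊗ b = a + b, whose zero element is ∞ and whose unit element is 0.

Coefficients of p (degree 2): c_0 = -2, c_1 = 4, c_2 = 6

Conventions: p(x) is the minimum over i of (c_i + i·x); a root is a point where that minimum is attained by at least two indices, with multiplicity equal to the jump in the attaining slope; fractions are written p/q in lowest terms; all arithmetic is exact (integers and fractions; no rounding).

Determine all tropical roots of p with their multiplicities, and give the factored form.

hull edge (i=0, c=-2) to (i=2, c=6): slope 4, span 2
Factored form: p(x) = 6 ⊗ (x ⊕ (-4)) ⊗ (x ⊕ (-4))
Answer: roots = -4 (mult 2)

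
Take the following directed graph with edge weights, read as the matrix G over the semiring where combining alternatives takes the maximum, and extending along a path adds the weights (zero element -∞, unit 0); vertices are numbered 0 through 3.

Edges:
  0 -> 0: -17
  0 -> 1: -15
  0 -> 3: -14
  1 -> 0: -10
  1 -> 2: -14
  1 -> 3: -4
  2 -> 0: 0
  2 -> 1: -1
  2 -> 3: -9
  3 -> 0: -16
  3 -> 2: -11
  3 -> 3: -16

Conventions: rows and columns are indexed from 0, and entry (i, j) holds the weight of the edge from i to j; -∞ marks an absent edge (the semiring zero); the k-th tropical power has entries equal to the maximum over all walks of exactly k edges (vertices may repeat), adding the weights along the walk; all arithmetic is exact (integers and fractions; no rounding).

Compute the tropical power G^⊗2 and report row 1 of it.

G^⊗2:
  [-25, -32, -25, -19]
  [-14, -15, -15, -20]
  [-11, -15, -15, -5]
  [-11, -12, -27, -20]
Answer: row 1 of G^⊗2 = [-14, -15, -15, -20]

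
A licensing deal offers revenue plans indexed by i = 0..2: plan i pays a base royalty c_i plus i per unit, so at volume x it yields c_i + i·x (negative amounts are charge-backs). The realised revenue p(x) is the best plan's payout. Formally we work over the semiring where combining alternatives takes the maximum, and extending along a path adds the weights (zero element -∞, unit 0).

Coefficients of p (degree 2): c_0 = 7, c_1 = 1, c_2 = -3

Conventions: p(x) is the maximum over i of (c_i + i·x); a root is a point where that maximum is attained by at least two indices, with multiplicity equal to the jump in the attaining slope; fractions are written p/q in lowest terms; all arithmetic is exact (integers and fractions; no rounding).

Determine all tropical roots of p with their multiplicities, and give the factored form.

hull edge (i=0, c=7) to (i=2, c=-3): slope -5, span 2
Factored form: p(x) = -3 ⊗ (x ⊕ 5) ⊗ (x ⊕ 5)
Answer: roots = 5 (mult 2)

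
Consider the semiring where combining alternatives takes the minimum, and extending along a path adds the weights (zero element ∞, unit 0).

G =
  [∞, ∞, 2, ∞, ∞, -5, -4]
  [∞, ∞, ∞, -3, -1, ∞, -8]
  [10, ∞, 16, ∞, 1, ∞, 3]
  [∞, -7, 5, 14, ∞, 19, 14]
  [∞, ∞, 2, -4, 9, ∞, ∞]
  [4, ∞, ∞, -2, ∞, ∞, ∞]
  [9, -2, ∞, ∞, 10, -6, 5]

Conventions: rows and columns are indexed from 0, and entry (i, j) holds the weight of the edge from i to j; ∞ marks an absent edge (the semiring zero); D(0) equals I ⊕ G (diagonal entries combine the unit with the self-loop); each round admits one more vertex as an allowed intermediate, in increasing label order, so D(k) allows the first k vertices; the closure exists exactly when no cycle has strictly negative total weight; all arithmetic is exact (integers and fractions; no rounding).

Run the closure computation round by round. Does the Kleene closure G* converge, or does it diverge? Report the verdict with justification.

D(0):
  [0, ∞, 2, ∞, ∞, -5, -4]
  [∞, 0, ∞, -3, -1, ∞, -8]
  [10, ∞, 0, ∞, 1, ∞, 3]
  [∞, -7, 5, 0, ∞, 19, 14]
  [∞, ∞, 2, -4, 0, ∞, ∞]
  [4, ∞, ∞, -2, ∞, 0, ∞]
  [9, -2, ∞, ∞, 10, -6, 0]
Detection: at round 1, diagonal entry (5, 5) turns strictly negative.
Key observation: the cycle 5->0->5 has total weight 4 + (-5), which is strictly negative.
Answer: DIVERGES — negative cycle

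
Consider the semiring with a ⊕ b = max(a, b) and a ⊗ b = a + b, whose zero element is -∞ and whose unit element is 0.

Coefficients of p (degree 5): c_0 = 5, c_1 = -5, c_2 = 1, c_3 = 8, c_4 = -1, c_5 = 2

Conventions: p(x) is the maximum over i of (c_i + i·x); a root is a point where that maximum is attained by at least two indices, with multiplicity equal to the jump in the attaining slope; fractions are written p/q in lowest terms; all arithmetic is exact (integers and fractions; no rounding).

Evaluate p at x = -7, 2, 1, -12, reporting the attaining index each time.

p(-7) = max(5+0·(-7)=5, -5+1·(-7)=-12, 1+2·(-7)=-13, 8+3·(-7)=-13, -1+4·(-7)=-29, 2+5·(-7)=-33) = 5 (attained by i=0)
p(2) = max(5+0·2=5, -5+1·2=-3, 1+2·2=5, 8+3·2=14, -1+4·2=7, 2+5·2=12) = 14 (attained by i=3)
p(1) = max(5+0·1=5, -5+1·1=-4, 1+2·1=3, 8+3·1=11, -1+4·1=3, 2+5·1=7) = 11 (attained by i=3)
p(-12) = max(5+0·(-12)=5, -5+1·(-12)=-17, 1+2·(-12)=-23, 8+3·(-12)=-28, -1+4·(-12)=-49, 2+5·(-12)=-58) = 5 (attained by i=0)
Answer: p(-7) = 5; p(2) = 14; p(1) = 11; p(-12) = 5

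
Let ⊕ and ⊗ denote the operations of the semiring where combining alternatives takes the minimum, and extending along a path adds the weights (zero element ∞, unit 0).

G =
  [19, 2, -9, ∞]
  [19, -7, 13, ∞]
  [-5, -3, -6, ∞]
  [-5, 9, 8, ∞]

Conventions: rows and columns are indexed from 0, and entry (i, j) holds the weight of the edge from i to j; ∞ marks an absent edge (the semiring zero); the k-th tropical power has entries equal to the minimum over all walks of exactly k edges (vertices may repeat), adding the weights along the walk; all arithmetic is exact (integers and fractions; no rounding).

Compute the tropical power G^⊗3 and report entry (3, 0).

G^⊗2:
  [-14, -12, -15, ∞]
  [8, -14, 6, ∞]
  [-11, -10, -14, ∞]
  [3, -3, -14, ∞]
G^⊗3:
  [-20, -19, -23, ∞]
  [1, -21, -1, ∞]
  [-19, -17, -20, ∞]
  [-19, -17, -20, ∞]
Key observation: the optimum is the walk 3->0->2->0, with weight (-5) + (-9) + (-5) = -19.
Optimal value attained by: walk 3->0->2->0.
Answer: (G^⊗3)[3][0] = -19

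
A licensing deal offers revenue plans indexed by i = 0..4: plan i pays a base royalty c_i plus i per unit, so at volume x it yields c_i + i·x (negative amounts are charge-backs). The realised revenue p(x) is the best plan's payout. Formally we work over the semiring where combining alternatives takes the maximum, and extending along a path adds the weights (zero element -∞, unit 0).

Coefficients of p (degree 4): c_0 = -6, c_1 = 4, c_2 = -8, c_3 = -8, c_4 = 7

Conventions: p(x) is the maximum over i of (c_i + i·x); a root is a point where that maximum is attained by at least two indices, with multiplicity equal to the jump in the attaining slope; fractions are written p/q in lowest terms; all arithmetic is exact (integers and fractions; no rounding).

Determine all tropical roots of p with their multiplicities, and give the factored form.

hull edge (i=0, c=-6) to (i=1, c=4): slope 10, span 1
hull edge (i=1, c=4) to (i=4, c=7): slope 1, span 3
Factored form: p(x) = 7 ⊗ (x ⊕ (-10)) ⊗ (x ⊕ (-1)) ⊗ (x ⊕ (-1)) ⊗ (x ⊕ (-1))
Answer: roots = -10 (mult 1), -1 (mult 3)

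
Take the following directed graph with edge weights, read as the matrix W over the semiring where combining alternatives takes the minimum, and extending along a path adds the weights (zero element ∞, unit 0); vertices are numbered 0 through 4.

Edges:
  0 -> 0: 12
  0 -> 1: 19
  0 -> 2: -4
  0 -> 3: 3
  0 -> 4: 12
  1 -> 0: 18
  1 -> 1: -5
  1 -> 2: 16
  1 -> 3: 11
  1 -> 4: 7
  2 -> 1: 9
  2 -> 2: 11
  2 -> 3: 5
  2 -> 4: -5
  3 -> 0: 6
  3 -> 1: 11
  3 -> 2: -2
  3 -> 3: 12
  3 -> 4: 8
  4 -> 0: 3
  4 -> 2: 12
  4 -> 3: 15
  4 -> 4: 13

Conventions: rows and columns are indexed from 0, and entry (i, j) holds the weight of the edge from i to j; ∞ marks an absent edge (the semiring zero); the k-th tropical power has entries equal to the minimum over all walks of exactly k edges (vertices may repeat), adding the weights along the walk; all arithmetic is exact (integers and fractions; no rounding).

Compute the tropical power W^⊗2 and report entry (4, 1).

W^⊗2:
  [9, 5, 1, 1, -9]
  [10, -10, 9, 6, 2]
  [-2, 4, 3, 10, 6]
  [11, 6, 2, 3, -7]
  [15, 21, -1, 6, 7]
Key observation: the optimum is the walk 4->2->1, with weight 12 + 9 = 21.
Optimal value attained by: walk 4->2->1.
Answer: (W^⊗2)[4][1] = 21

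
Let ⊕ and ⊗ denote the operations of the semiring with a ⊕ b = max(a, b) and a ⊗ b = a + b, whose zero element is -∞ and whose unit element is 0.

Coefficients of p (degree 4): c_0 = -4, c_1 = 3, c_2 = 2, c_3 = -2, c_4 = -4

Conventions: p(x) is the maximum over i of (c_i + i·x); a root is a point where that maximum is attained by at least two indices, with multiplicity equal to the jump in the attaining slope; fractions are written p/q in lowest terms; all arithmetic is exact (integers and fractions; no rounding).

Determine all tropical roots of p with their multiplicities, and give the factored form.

hull edge (i=0, c=-4) to (i=1, c=3): slope 7, span 1
hull edge (i=1, c=3) to (i=2, c=2): slope -1, span 1
hull edge (i=2, c=2) to (i=4, c=-4): slope -3, span 2
Factored form: p(x) = -4 ⊗ (x ⊕ (-7)) ⊗ (x ⊕ 1) ⊗ (x ⊕ 3) ⊗ (x ⊕ 3)
Answer: roots = -7 (mult 1), 1 (mult 1), 3 (mult 2)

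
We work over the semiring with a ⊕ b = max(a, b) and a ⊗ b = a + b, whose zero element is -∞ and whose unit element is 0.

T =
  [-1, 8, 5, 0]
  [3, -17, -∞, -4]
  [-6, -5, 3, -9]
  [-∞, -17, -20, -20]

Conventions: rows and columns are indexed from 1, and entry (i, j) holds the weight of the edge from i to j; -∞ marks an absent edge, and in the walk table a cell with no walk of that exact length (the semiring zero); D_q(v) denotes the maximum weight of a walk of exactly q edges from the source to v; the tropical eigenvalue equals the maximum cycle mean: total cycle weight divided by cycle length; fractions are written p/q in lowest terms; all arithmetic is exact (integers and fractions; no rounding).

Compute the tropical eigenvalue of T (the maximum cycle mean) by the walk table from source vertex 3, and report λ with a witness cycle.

q=0: [-∞, -∞, 0, -∞]
q=1: [-6, -5, 3, -9]
q=2: [-2, 2, 6, -6]
q=3: [5, 6, 9, -2]
q=4: [9, 13, 12, 5]
Optimal cycle mean attained by: cycle 1->2->1, total 8 + 3, length 2.
Answer: λ = 11/2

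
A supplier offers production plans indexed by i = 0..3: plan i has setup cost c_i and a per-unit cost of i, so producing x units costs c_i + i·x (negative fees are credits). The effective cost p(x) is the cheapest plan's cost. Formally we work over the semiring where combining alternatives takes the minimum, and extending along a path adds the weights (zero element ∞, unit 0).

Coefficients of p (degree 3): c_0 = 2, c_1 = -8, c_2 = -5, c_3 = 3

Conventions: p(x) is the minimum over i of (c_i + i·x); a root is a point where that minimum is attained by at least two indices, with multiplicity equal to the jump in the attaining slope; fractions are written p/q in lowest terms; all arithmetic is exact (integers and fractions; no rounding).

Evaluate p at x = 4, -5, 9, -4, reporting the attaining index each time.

p(4) = min(2+0·4=2, -8+1·4=-4, -5+2·4=3, 3+3·4=15) = -4 (attained by i=1)
p(-5) = min(2+0·(-5)=2, -8+1·(-5)=-13, -5+2·(-5)=-15, 3+3·(-5)=-12) = -15 (attained by i=2)
p(9) = min(2+0·9=2, -8+1·9=1, -5+2·9=13, 3+3·9=30) = 1 (attained by i=1)
p(-4) = min(2+0·(-4)=2, -8+1·(-4)=-12, -5+2·(-4)=-13, 3+3·(-4)=-9) = -13 (attained by i=2)
Answer: p(4) = -4; p(-5) = -15; p(9) = 1; p(-4) = -13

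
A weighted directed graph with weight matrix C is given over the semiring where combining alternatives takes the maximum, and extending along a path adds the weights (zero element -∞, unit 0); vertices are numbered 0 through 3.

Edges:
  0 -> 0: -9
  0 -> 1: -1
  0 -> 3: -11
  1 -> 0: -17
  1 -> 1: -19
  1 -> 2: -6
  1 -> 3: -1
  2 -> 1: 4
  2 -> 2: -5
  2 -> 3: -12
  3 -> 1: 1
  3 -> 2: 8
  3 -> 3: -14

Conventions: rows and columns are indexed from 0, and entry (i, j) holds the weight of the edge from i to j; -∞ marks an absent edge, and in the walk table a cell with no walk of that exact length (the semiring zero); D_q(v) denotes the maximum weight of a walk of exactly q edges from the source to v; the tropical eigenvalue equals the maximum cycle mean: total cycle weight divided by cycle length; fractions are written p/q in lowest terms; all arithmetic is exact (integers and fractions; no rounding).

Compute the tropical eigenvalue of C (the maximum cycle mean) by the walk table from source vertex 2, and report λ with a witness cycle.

q=0: [-∞, -∞, 0, -∞]
q=1: [-∞, 4, -5, -12]
q=2: [-13, -1, -2, 3]
q=3: [-18, 4, 11, -2]
q=4: [-13, 15, 6, 3]
Optimal cycle mean attained by: cycle 1->3->2->1, total (-1) + 8 + 4, length 3.
Answer: λ = 11/3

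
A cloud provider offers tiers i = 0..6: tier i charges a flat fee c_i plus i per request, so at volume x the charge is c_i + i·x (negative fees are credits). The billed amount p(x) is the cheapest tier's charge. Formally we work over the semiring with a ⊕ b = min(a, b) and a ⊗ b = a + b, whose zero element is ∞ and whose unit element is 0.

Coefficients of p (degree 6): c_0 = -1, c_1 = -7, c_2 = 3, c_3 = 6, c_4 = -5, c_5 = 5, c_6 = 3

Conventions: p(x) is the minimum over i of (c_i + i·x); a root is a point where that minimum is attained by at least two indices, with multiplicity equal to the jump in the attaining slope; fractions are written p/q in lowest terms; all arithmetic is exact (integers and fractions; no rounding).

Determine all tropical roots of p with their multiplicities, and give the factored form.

hull edge (i=0, c=-1) to (i=1, c=-7): slope -6, span 1
hull edge (i=1, c=-7) to (i=4, c=-5): slope 2/3, span 3
hull edge (i=4, c=-5) to (i=6, c=3): slope 4, span 2
Factored form: p(x) = 3 ⊗ (x ⊕ (-4)) ⊗ (x ⊕ (-4)) ⊗ (x ⊕ (-2/3)) ⊗ (x ⊕ (-2/3)) ⊗ (x ⊕ (-2/3)) ⊗ (x ⊕ 6)
Answer: roots = -4 (mult 2), -2/3 (mult 3), 6 (mult 1)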